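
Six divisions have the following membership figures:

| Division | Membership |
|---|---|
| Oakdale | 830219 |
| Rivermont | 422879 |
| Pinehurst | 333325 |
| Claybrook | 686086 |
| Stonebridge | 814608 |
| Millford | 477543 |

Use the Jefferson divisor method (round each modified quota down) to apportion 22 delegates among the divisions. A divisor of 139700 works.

Oakdale 5, Rivermont 3, Pinehurst 2, Claybrook 4, Stonebridge 5, Millford 3

With modified divisor 139700: modified quotas Oakdale 5.943, Rivermont 3.027, Pinehurst 2.386, Claybrook 4.911, Stonebridge 5.831, Millford 3.418.
Rounding down: Oakdale 5, Rivermont 3, Pinehurst 2, Claybrook 4, Stonebridge 5, Millford 3 (total 22).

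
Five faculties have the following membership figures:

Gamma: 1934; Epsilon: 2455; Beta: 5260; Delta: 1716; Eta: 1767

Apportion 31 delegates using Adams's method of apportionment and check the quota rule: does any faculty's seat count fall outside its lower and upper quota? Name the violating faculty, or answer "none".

Standard quotas: Gamma 4.565, Epsilon 5.795, Beta 12.417, Delta 4.051, Eta 4.171.
Adams allocation: Gamma 5, Epsilon 6, Beta 12, Delta 4, Eta 4.
Every allocation lies between the lower and upper quota.

none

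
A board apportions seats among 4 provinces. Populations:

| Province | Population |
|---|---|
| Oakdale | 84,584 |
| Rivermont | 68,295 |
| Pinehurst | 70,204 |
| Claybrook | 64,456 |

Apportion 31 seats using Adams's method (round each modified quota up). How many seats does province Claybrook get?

Standard divisor 287539/31 ≈ 9275.452; standard quotas: Oakdale 9.119, Rivermont 7.363, Pinehurst 7.569, Claybrook 6.949.
Rounding up gives 10, 8, 8, 7 = 33 seats, so the divisor must be adjusted.
With modified divisor 9900: modified quotas Oakdale 8.544, Rivermont 6.898, Pinehurst 7.091, Claybrook 6.511.
Rounding up: Oakdale 9, Rivermont 7, Pinehurst 8, Claybrook 7 (total 31).
Claybrook receives 7.

7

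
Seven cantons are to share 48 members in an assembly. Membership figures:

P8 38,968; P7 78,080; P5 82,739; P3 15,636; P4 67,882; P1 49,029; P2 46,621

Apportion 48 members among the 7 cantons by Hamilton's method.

Standard divisor: 378955 ÷ 48 ≈ 7894.896.
Standard quotas: P8 4.9358, P7 9.8899, P5 10.4801, P3 1.9805, P4 8.5982, P1 6.2102, P2 5.9052.
Lower quotas: P8 4, P7 9, P5 10, P3 1, P4 8, P1 6, P2 5 (sum 43, leaving 5 seats).
Remainders in descending order: P3 0.9805, P8 0.9358, P2 0.9052, P7 0.8899, P4 0.5982, P5 0.4801, P1 0.2102.
The surplus seats go to P3, P8, P2, P7, P4.

P8 5, P7 10, P5 10, P3 2, P4 9, P1 6, P2 6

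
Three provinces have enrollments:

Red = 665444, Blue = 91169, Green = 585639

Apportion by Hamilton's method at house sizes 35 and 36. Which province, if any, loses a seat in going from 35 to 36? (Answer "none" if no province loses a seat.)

At 35 seats: Red 17, Blue 3, Green 15.
At 36 seats: Red 18, Blue 2, Green 16.
Blue drops from 3 to 2.

Blue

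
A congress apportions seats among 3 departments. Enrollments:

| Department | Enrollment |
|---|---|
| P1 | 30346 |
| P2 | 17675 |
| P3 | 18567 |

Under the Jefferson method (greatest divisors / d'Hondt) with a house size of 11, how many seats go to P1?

Standard divisor 66588/11 ≈ 6053.455; standard quotas: P1 5.013, P2 2.920, P3 3.067.
Rounding down gives 5, 2, 3 = 10 seats, so the divisor must be adjusted.
With modified divisor 5500: modified quotas P1 5.517, P2 3.214, P3 3.376.
Rounding down: P1 5, P2 3, P3 3 (total 11).
P1 receives 5.

5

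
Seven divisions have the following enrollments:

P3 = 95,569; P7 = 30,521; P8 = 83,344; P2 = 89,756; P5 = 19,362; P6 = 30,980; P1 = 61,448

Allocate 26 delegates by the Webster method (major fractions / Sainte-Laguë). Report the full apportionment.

Standard divisor 410980/26 ≈ 15806.923; standard quotas: P3 6.046, P7 1.931, P8 5.273, P2 5.678, P5 1.225, P6 1.960, P1 3.887.
Rounding to the nearest integer gives P3 6, P7 2, P8 5, P2 6, P5 1, P6 2, P1 4 — total 26, matching the house size, so no adjustment is needed.

P3 6, P7 2, P8 5, P2 6, P5 1, P6 2, P1 4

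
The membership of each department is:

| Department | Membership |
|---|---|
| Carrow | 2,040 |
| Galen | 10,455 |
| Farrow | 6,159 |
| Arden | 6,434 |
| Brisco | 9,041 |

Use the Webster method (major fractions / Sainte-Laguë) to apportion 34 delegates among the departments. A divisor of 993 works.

Carrow 2, Galen 11, Farrow 6, Arden 6, Brisco 9

With modified divisor 993: modified quotas Carrow 2.054, Galen 10.529, Farrow 6.202, Arden 6.479, Brisco 9.105.
Rounding to the nearest integer: Carrow 2, Galen 11, Farrow 6, Arden 6, Brisco 9 (total 34).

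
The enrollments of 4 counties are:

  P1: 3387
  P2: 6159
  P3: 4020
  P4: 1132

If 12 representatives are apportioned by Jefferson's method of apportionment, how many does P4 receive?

1

Standard divisor 14698/12 ≈ 1224.833; standard quotas: P1 2.765, P2 5.028, P3 3.282, P4 0.924.
Rounding down gives 2, 5, 3, 0 = 10 seats, so the divisor must be adjusted.
With modified divisor 1100: modified quotas P1 3.079, P2 5.599, P3 3.655, P4 1.029.
Rounding down: P1 3, P2 5, P3 3, P4 1 (total 12).
P4 receives 1.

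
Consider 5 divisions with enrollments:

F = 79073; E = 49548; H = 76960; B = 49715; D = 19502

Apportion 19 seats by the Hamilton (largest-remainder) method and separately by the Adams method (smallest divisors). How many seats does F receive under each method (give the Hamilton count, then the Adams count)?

6 and 5

Hamilton: F 6, E 3, H 5, B 4, D 1.
Adams: F 5, E 3, H 5, B 4, D 2.
F gets 6 under Hamilton and 5 under Adams.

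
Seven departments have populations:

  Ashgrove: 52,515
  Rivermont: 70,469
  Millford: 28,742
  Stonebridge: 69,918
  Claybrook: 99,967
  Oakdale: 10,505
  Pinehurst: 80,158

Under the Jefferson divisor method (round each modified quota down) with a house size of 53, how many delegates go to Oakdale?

Standard divisor 412274/53 ≈ 7778.755; standard quotas: Ashgrove 6.751, Rivermont 9.059, Millford 3.695, Stonebridge 8.988, Claybrook 12.851, Oakdale 1.350, Pinehurst 10.305.
Rounding down gives 6, 9, 3, 8, 12, 1, 10 = 49 seats, so the divisor must be adjusted.
With modified divisor 7240: modified quotas Ashgrove 7.253, Rivermont 9.733, Millford 3.970, Stonebridge 9.657, Claybrook 13.808, Oakdale 1.451, Pinehurst 11.072.
Rounding down: Ashgrove 7, Rivermont 9, Millford 3, Stonebridge 9, Claybrook 13, Oakdale 1, Pinehurst 11 (total 53).
Oakdale receives 1.

1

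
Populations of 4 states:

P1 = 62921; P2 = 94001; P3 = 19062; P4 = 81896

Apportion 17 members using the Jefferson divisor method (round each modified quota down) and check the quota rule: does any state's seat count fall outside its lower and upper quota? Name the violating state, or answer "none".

none

Standard quotas: P1 4.148, P2 6.197, P3 1.257, P4 5.399.
Jefferson allocation: P1 4, P2 6, P3 1, P4 6.
Every allocation lies between the lower and upper quota.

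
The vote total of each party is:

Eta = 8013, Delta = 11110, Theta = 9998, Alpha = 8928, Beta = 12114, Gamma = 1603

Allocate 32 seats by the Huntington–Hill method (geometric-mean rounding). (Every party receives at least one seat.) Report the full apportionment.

Eta: 5, Delta: 7, Theta: 6, Alpha: 6, Beta: 7, Gamma: 1

With divisor 1624: modified quotas Eta 4.934, Delta 6.841, Theta 6.156, Alpha 5.498, Beta 7.459, Gamma 0.987.
Geometric-mean thresholds: Eta √(4·5)=4.472, Delta √(6·7)=6.481, Theta √(6·7)=6.481, Alpha √(5·6)=5.477, Beta √(7·8)=7.483, Gamma (min 1).
Each quota rounded against its threshold gives Eta 5, Delta 7, Theta 6, Alpha 6, Beta 7, Gamma 1 (total 32).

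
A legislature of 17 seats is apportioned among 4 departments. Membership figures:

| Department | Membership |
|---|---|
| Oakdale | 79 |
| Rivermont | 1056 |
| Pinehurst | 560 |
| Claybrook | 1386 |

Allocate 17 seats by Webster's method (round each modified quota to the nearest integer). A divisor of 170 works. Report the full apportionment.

Oakdale 0; Rivermont 6; Pinehurst 3; Claybrook 8

With modified divisor 170: modified quotas Oakdale 0.465, Rivermont 6.212, Pinehurst 3.294, Claybrook 8.153.
Rounding to the nearest integer: Oakdale 0, Rivermont 6, Pinehurst 3, Claybrook 8 (total 17).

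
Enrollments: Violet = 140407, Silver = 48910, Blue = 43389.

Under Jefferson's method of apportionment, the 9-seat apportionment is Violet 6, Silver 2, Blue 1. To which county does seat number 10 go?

Blue

Priority for the next seat is population ÷ (current seats + 1).
Priorities: Violet 20058.143, Silver 16303.333, Blue 21694.500.
Highest priority: Blue.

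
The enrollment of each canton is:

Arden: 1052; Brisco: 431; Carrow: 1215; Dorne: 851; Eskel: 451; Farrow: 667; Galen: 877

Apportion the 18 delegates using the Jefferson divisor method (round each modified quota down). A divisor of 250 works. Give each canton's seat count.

With modified divisor 250: modified quotas Arden 4.208, Brisco 1.724, Carrow 4.860, Dorne 3.404, Eskel 1.804, Farrow 2.668, Galen 3.508.
Rounding down: Arden 4, Brisco 1, Carrow 4, Dorne 3, Eskel 1, Farrow 2, Galen 3 (total 18).

Arden=4, Brisco=1, Carrow=4, Dorne=3, Eskel=1, Farrow=2, Galen=3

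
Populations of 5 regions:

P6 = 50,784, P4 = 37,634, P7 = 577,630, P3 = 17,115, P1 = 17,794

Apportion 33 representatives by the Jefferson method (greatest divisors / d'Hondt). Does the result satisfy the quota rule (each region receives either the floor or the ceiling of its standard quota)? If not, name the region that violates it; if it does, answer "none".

Standard quotas: P6 2.391, P4 1.772, P7 27.194, P3 0.806, P1 0.838.
Jefferson allocation: P6 2, P4 1, P7 30, P3 0, P1 0.
P7 has quota 27.194 (lower 27, upper 28) but receives 30 — outside the quota interval.

P7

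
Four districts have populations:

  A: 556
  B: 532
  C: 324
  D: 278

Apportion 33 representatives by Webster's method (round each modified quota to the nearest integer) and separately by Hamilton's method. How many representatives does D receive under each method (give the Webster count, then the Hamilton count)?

Webster: A 11, B 11, C 6, D 5.
Hamilton: A 11, B 10, C 6, D 6.
D gets 5 under Webster and 6 under Hamilton.

5 and 6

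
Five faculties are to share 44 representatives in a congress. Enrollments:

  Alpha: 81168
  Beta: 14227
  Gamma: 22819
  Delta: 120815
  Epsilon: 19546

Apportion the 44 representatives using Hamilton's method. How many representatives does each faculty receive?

Alpha=14, Beta=2, Gamma=4, Delta=21, Epsilon=3

Standard divisor: 258575 ÷ 44 ≈ 5876.705.
Standard quotas: Alpha 13.8118, Beta 2.4209, Gamma 3.8830, Delta 20.5583, Epsilon 3.3260.
Lower quotas: Alpha 13, Beta 2, Gamma 3, Delta 20, Epsilon 3 (sum 41, leaving 3 seats).
Remainders in descending order: Gamma 0.8830, Alpha 0.8118, Delta 0.5583, Beta 0.4209, Epsilon 0.3260.
Largest remainders: Gamma, Alpha, Delta receive the extra seats.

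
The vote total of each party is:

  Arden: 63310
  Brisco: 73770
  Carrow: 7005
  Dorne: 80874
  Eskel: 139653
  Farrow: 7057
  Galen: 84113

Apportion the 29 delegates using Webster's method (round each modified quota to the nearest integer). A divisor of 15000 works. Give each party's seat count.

With modified divisor 15000: modified quotas Arden 4.221, Brisco 4.918, Carrow 0.467, Dorne 5.392, Eskel 9.310, Farrow 0.470, Galen 5.608.
Rounding to the nearest integer: Arden 4, Brisco 5, Carrow 0, Dorne 5, Eskel 9, Farrow 0, Galen 6 (total 29).

Arden=4; Brisco=5; Carrow=0; Dorne=5; Eskel=9; Farrow=0; Galen=6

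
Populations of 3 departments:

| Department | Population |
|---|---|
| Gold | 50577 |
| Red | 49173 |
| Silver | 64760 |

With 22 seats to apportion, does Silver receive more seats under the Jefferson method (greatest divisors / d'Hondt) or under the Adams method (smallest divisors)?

Jefferson: Gold 7, Red 6, Silver 9.
Adams: Gold 7, Red 7, Silver 8.
Silver gets 9 under Jefferson and 8 under Adams.

Jefferson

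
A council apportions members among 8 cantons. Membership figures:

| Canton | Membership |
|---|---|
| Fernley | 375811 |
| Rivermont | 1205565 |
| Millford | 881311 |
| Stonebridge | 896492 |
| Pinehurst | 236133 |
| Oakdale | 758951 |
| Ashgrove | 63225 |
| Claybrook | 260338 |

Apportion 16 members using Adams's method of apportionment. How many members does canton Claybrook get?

Standard divisor 4677826/16 ≈ 292364.125; standard quotas: Fernley 1.285, Rivermont 4.124, Millford 3.014, Stonebridge 3.066, Pinehurst 0.808, Oakdale 2.596, Ashgrove 0.216, Claybrook 0.890.
Rounding up gives 2, 5, 4, 4, 1, 3, 1, 1 = 21 seats, so the divisor must be adjusted.
With modified divisor 390700: modified quotas Fernley 0.962, Rivermont 3.086, Millford 2.256, Stonebridge 2.295, Pinehurst 0.604, Oakdale 1.943, Ashgrove 0.162, Claybrook 0.666.
Rounding up: Fernley 1, Rivermont 4, Millford 3, Stonebridge 3, Pinehurst 1, Oakdale 2, Ashgrove 1, Claybrook 1 (total 16).
Claybrook receives 1.

1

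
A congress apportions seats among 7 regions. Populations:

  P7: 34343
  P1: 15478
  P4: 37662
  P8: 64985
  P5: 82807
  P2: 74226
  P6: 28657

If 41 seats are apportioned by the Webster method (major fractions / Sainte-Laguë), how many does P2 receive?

Standard divisor 338158/41 ≈ 8247.756; standard quotas: P7 4.164, P1 1.877, P4 4.566, P8 7.879, P5 10.040, P2 9.000, P6 3.475.
Rounding to the nearest integer gives P7 4, P1 2, P4 5, P8 8, P5 10, P2 9, P6 3 — total 41, matching the house size, so no adjustment is needed.
P2 receives 9.

9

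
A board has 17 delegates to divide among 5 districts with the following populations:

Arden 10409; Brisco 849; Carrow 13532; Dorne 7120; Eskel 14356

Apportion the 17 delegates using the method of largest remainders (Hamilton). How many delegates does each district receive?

Standard divisor: 46266 ÷ 17 ≈ 2721.529.
Standard quotas: Arden 3.8247, Brisco 0.3120, Carrow 4.9722, Dorne 2.6162, Eskel 5.2750.
Lower quotas: Arden 3, Brisco 0, Carrow 4, Dorne 2, Eskel 5 (sum 14, leaving 3 seats).
Remainders in descending order: Carrow 0.9722, Arden 0.8247, Dorne 0.6162, Brisco 0.3120, Eskel 0.2750.
The surplus seats go to Carrow, Arden, Dorne.

Arden=4; Brisco=0; Carrow=5; Dorne=3; Eskel=5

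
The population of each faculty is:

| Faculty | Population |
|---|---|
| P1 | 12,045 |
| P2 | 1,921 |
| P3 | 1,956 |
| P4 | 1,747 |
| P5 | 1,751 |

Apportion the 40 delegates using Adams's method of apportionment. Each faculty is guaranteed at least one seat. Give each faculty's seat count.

P1 24, P2 4, P3 4, P4 4, P5 4

Standard divisor 19420/40 ≈ 485.5; standard quotas: P1 24.809, P2 3.957, P3 4.029, P4 3.598, P5 3.607.
Rounding up gives 25, 4, 5, 4, 4 = 42 seats, so the divisor must be adjusted.
With modified divisor 510: modified quotas P1 23.618, P2 3.767, P3 3.835, P4 3.425, P5 3.433.
Rounding up: P1 24, P2 4, P3 4, P4 4, P5 4 (total 40).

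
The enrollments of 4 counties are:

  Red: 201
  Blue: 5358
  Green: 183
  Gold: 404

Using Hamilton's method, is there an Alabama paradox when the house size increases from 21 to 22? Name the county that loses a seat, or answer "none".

none

At 21 seats: Red 1, Blue 18, Green 1, Gold 1.
At 22 seats: Red 1, Blue 19, Green 1, Gold 1.
No county's allocation decreased.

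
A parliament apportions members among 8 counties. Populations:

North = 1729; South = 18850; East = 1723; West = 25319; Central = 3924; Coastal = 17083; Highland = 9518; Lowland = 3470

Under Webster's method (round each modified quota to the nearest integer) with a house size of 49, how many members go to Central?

Standard divisor 81616/49 ≈ 1665.633; standard quotas: North 1.038, South 11.317, East 1.034, West 15.201, Central 2.356, Coastal 10.256, Highland 5.714, Lowland 2.083.
Rounding to the nearest integer gives 1, 11, 1, 15, 2, 10, 6, 2 = 48 seats, so the divisor must be adjusted.
With modified divisor 1636: modified quotas North 1.057, South 11.522, East 1.053, West 15.476, Central 2.399, Coastal 10.442, Highland 5.818, Lowland 2.121.
Rounding to the nearest integer: North 1, South 12, East 1, West 15, Central 2, Coastal 10, Highland 6, Lowland 2 (total 49).
Central receives 2.

2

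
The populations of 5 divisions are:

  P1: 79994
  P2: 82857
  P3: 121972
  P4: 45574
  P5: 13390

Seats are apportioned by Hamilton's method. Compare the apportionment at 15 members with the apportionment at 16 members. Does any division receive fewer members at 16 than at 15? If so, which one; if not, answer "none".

At 15 seats: P1 3, P2 4, P3 5, P4 2, P5 1.
At 16 seats: P1 4, P2 4, P3 6, P4 2, P5 0.
P5 drops from 1 to 0.

P5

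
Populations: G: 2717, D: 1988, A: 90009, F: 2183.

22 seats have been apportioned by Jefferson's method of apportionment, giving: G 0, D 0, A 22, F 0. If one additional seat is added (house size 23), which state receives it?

A

Priority for the next seat is population ÷ (current seats + 1).
Priorities: G 2717.000, D 1988.000, A 3913.435, F 2183.000.
Highest priority: A.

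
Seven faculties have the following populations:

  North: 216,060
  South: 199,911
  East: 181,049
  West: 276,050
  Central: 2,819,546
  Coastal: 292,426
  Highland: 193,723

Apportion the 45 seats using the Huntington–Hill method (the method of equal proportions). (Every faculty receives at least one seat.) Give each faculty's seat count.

North=2, South=2, East=2, West=3, Central=31, Coastal=3, Highland=2

With divisor 90989: modified quotas North 2.375, South 2.197, East 1.990, West 3.034, Central 30.988, Coastal 3.214, Highland 2.129.
Geometric-mean thresholds: North √(2·3)=2.449, South √(2·3)=2.449, East √(1·2)=1.414, West √(3·4)=3.464, Central √(30·31)=30.496, Coastal √(3·4)=3.464, Highland √(2·3)=2.449.
Each quota rounded against its threshold gives North 2, South 2, East 2, West 3, Central 31, Coastal 3, Highland 2 (total 45).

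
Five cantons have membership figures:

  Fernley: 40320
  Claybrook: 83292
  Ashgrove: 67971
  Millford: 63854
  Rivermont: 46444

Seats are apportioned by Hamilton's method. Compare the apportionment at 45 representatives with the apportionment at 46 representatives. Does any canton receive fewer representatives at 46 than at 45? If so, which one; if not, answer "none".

At 45 seats: Fernley 6, Claybrook 12, Ashgrove 10, Millford 10, Rivermont 7.
At 46 seats: Fernley 6, Claybrook 13, Ashgrove 10, Millford 10, Rivermont 7.
No canton's allocation decreased.

none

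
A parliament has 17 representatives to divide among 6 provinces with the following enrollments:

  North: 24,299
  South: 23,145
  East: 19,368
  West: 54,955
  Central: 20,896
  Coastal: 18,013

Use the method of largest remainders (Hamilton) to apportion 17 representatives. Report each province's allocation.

North=3; South=2; East=2; West=6; Central=2; Coastal=2

Total 160676; standard divisor 160676/17 ≈ 9451.529.
Standard quotas: North 2.5709, South 2.4488, East 2.0492, West 5.8144, Central 2.2109, Coastal 1.9058.
Lower quotas: North 2, South 2, East 2, West 5, Central 2, Coastal 1 (sum 14, leaving 3 seats).
Remainders in descending order: Coastal 0.9058, West 0.8144, North 0.5709, South 0.4488, Central 0.2109, East 0.0492.
Largest remainders: Coastal, West, North receive the extra seats.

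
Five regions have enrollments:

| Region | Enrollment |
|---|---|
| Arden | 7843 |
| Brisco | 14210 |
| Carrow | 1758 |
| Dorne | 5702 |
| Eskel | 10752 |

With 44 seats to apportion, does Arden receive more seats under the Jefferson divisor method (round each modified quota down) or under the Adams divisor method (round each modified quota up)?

Adams

Jefferson: Arden 8, Brisco 16, Carrow 2, Dorne 6, Eskel 12.
Adams: Arden 9, Brisco 15, Carrow 2, Dorne 6, Eskel 12.
Arden gets 8 under Jefferson and 9 under Adams.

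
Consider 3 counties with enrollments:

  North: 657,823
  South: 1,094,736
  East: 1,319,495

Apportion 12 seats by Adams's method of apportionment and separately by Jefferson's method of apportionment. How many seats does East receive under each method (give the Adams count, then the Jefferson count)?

5 and 6

Adams: North 3, South 4, East 5.
Jefferson: North 2, South 4, East 6.
East gets 5 under Adams and 6 under Jefferson.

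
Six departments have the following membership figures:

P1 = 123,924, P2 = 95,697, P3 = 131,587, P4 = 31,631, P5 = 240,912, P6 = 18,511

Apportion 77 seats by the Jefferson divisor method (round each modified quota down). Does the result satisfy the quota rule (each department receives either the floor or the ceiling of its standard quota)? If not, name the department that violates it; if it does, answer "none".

P5

Standard quotas: P1 14.857, P2 11.473, P3 15.776, P4 3.792, P5 28.883, P6 2.219.
Jefferson allocation: P1 15, P2 11, P3 16, P4 3, P5 30, P6 2.
P5 has quota 28.883 (lower 28, upper 29) but receives 30 — outside the quota interval.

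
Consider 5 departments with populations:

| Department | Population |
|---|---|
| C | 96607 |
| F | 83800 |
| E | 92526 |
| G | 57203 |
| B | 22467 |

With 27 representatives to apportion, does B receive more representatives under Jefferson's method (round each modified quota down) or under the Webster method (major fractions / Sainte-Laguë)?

Jefferson: C 8, F 7, E 7, G 4, B 1.
Webster: C 7, F 7, E 7, G 4, B 2.
B gets 1 under Jefferson and 2 under Webster.

Webster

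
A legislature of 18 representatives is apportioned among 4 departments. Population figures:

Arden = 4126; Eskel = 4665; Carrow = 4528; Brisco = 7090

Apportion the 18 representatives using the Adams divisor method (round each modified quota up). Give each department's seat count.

Standard divisor 20409/18 ≈ 1133.833; standard quotas: Arden 3.639, Eskel 4.114, Carrow 3.994, Brisco 6.253.
Rounding up gives 4, 5, 4, 7 = 20 seats, so the divisor must be adjusted.
With modified divisor 1300: modified quotas Arden 3.174, Eskel 3.588, Carrow 3.483, Brisco 5.454.
Rounding up: Arden 4, Eskel 4, Carrow 4, Brisco 6 (total 18).

Arden 4; Eskel 4; Carrow 4; Brisco 6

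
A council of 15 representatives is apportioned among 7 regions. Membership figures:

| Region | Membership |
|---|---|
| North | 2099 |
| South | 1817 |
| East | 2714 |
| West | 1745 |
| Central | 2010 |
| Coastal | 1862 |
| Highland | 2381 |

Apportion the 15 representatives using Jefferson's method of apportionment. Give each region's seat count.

North 2; South 2; East 3; West 2; Central 2; Coastal 2; Highland 2

Standard divisor 14628/15 ≈ 975.2; standard quotas: North 2.152, South 1.863, East 2.783, West 1.789, Central 2.061, Coastal 1.909, Highland 2.442.
Rounding down gives 2, 1, 2, 1, 2, 1, 2 = 11 seats, so the divisor must be adjusted.
With modified divisor 800: modified quotas North 2.624, South 2.271, East 3.393, West 2.181, Central 2.513, Coastal 2.328, Highland 2.976.
Rounding down: North 2, South 2, East 3, West 2, Central 2, Coastal 2, Highland 2 (total 15).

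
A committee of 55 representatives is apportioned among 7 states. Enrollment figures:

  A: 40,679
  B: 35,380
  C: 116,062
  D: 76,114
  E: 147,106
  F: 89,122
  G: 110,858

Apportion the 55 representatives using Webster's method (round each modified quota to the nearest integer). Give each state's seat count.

Standard divisor 615321/55 ≈ 11187.655; standard quotas: A 3.636, B 3.162, C 10.374, D 6.803, E 13.149, F 7.966, G 9.909.
Rounding to the nearest integer gives A 4, B 3, C 10, D 7, E 13, F 8, G 10 — total 55, matching the house size, so no adjustment is needed.

A: 4, B: 3, C: 10, D: 7, E: 13, F: 8, G: 10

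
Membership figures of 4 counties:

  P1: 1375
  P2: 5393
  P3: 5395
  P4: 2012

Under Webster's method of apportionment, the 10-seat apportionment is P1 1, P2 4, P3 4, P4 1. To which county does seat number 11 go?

Priority for the next seat is population ÷ (current seats + 0.5).
Priorities: P1 916.667, P2 1198.444, P3 1198.889, P4 1341.333.
Highest priority: P4.

P4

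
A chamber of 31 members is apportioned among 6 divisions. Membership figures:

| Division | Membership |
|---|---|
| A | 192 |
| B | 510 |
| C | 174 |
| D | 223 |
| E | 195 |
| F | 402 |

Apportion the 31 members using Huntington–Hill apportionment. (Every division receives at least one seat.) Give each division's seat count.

With divisor 55: modified quotas A 3.491, B 9.273, C 3.164, D 4.055, E 3.545, F 7.309.
Geometric-mean thresholds: A √(3·4)=3.464, B √(9·10)=9.487, C √(3·4)=3.464, D √(4·5)=4.472, E √(3·4)=3.464, F √(7·8)=7.483.
Each quota rounded against its threshold gives A 4, B 9, C 3, D 4, E 4, F 7 (total 31).

A 4, B 9, C 3, D 4, E 4, F 7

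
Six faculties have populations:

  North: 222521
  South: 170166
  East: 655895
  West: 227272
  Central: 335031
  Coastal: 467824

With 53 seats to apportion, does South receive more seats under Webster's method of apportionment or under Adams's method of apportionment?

Adams

Webster: North 6, South 4, East 17, West 6, Central 8, Coastal 12.
Adams: North 6, South 5, East 16, West 6, Central 8, Coastal 12.
South gets 4 under Webster and 5 under Adams.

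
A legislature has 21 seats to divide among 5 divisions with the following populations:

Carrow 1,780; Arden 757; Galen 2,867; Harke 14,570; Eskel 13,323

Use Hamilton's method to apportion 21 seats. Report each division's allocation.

The standard divisor is 33297/21 ≈ 1585.571.
Standard quotas: Carrow 1.1226, Arden 0.4774, Galen 1.8082, Harke 9.1891, Eskel 8.4026.
Lower quotas: Carrow 1, Arden 0, Galen 1, Harke 9, Eskel 8 (sum 19, leaving 2 seats).
Remainders in descending order: Galen 0.8082, Arden 0.4774, Eskel 0.4026, Harke 0.1891, Carrow 0.1226.
Largest remainders: Galen, Arden receive the extra seats.

Carrow: 1, Arden: 1, Galen: 2, Harke: 9, Eskel: 8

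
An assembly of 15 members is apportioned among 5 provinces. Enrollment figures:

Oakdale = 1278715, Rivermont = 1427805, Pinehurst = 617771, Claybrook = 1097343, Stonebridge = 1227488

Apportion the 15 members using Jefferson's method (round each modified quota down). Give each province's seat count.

Oakdale 4; Rivermont 4; Pinehurst 1; Claybrook 3; Stonebridge 3

Standard divisor 5649122/15 ≈ 376608.133; standard quotas: Oakdale 3.395, Rivermont 3.791, Pinehurst 1.640, Claybrook 2.914, Stonebridge 3.259.
Rounding down gives 3, 3, 1, 2, 3 = 12 seats, so the divisor must be adjusted.
With modified divisor 314300: modified quotas Oakdale 4.068, Rivermont 4.543, Pinehurst 1.966, Claybrook 3.491, Stonebridge 3.905.
Rounding down: Oakdale 4, Rivermont 4, Pinehurst 1, Claybrook 3, Stonebridge 3 (total 15).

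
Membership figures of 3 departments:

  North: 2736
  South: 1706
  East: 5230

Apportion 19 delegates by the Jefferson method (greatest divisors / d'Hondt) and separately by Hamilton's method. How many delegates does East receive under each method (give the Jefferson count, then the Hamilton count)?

11 and 10

Jefferson: North 5, South 3, East 11.
Hamilton: North 6, South 3, East 10.
East gets 11 under Jefferson and 10 under Hamilton.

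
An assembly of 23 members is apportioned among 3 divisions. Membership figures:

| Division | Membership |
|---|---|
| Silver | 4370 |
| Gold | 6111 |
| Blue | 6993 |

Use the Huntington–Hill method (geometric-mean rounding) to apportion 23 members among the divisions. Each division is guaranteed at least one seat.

Silver=6; Gold=8; Blue=9

With divisor 767: modified quotas Silver 5.698, Gold 7.967, Blue 9.117.
Geometric-mean thresholds: Silver √(5·6)=5.477, Gold √(7·8)=7.483, Blue √(9·10)=9.487.
Each quota rounded against its threshold gives Silver 6, Gold 8, Blue 9 (total 23).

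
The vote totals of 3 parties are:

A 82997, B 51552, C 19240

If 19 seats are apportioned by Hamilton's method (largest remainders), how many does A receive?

The standard divisor is 153789/19 ≈ 8094.158.
Standard quotas: A 10.2539, B 6.3690, C 2.3770.
Lower quotas: A 10, B 6, C 2 (sum 18, leaving 1 seat).
Remainders in descending order: C 0.3770, B 0.3690, A 0.2539.
The surplus seat goes to C.
A receives 10.

10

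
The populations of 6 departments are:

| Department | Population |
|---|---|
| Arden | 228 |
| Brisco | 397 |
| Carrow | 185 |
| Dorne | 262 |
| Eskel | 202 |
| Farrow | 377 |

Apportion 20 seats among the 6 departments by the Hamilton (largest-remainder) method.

Total 1651; standard divisor 1651/20 ≈ 82.55.
Standard quotas: Arden 2.762, Brisco 4.809, Carrow 2.241, Dorne 3.174, Eskel 2.447, Farrow 4.567.
Lower quotas: Arden 2, Brisco 4, Carrow 2, Dorne 3, Eskel 2, Farrow 4 (sum 17, leaving 3 seats).
Remainders in descending order: Brisco 0.809, Arden 0.762, Farrow 0.567, Eskel 0.447, Carrow 0.241, Dorne 0.174.
The surplus seats go to Brisco, Arden, Farrow.

Arden=3; Brisco=5; Carrow=2; Dorne=3; Eskel=2; Farrow=5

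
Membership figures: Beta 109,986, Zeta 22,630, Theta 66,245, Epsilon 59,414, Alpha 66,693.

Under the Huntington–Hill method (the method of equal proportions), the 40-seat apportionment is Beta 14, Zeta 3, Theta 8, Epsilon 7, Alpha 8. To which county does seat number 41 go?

Priority for the next seat is population ÷ (√(s·(s+1))).
Priorities: Beta 7589.755, Zeta 6532.718, Theta 7807.048, Epsilon 7939.530, Alpha 7859.845.
Highest priority: Epsilon.

Epsilon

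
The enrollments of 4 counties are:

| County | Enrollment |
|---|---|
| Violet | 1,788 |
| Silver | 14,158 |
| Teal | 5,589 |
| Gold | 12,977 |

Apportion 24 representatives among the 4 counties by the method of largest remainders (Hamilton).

Violet: 1; Silver: 10; Teal: 4; Gold: 9

Standard divisor: 34512 ÷ 24 = 1438.
Standard quotas: Violet 1.2434, Silver 9.8456, Teal 3.8866, Gold 9.0243.
Lower quotas: Violet 1, Silver 9, Teal 3, Gold 9 (sum 22, leaving 2 seats).
Remainders in descending order: Teal 0.8866, Silver 0.8456, Violet 0.2434, Gold 0.0243.
Largest remainders: Teal, Silver receive the extra seats.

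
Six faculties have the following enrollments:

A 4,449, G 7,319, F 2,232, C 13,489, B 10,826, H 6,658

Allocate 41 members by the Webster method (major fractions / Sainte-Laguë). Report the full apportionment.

A=4; G=7; F=2; C=12; B=10; H=6

Standard divisor 44973/41 ≈ 1096.902; standard quotas: A 4.056, G 6.672, F 2.035, C 12.297, B 9.870, H 6.070.
Rounding to the nearest integer gives A 4, G 7, F 2, C 12, B 10, H 6 — total 41, matching the house size, so no adjustment is needed.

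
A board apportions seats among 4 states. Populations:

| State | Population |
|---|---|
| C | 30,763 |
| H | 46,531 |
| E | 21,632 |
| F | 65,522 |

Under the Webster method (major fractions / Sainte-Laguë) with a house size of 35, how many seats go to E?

Standard divisor 164448/35 ≈ 4698.514; standard quotas: C 6.547, H 9.903, E 4.604, F 13.945.
Rounding to the nearest integer gives 7, 10, 5, 14 = 36 seats, so the divisor must be adjusted.
With modified divisor 4770: modified quotas C 6.449, H 9.755, E 4.535, F 13.736.
Rounding to the nearest integer: C 6, H 10, E 5, F 14 (total 35).
E receives 5.

5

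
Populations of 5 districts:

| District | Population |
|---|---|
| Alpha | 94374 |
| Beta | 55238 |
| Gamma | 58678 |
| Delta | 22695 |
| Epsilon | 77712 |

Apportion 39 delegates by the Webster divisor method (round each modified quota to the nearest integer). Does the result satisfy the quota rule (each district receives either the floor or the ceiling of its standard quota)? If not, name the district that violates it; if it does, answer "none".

Standard quotas: Alpha 11.923, Beta 6.979, Gamma 7.413, Delta 2.867, Epsilon 9.818.
Webster allocation: Alpha 12, Beta 7, Gamma 7, Delta 3, Epsilon 10.
Every allocation lies between the lower and upper quota.

none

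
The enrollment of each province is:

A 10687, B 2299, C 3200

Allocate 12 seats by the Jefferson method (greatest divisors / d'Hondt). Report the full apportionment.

Standard divisor 16186/12 ≈ 1348.833; standard quotas: A 7.923, B 1.704, C 2.372.
Rounding down gives 7, 1, 2 = 10 seats, so the divisor must be adjusted.
With modified divisor 1170: modified quotas A 9.134, B 1.965, C 2.735.
Rounding down: A 9, B 1, C 2 (total 12).

A: 9, B: 1, C: 2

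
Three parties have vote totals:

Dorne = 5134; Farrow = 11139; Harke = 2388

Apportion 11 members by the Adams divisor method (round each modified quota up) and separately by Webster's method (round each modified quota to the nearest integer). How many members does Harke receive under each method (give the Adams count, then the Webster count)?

Adams: Dorne 3, Farrow 6, Harke 2.
Webster: Dorne 3, Farrow 7, Harke 1.
Harke gets 2 under Adams and 1 under Webster.

2 and 1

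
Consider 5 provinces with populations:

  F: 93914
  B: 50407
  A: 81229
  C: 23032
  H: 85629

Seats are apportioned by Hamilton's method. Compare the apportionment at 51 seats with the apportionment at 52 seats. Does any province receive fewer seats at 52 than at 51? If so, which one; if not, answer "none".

C

At 51 seats: F 14, B 8, A 12, C 4, H 13.
At 52 seats: F 15, B 8, A 13, C 3, H 13.
C drops from 4 to 3.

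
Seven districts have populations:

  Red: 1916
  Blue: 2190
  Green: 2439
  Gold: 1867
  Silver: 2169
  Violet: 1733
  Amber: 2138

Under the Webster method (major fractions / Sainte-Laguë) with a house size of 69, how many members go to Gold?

Standard divisor 14452/69 ≈ 209.449; standard quotas: Red 9.148, Blue 10.456, Green 11.645, Gold 8.914, Silver 10.356, Violet 8.274, Amber 10.208.
Rounding to the nearest integer gives 9, 10, 12, 9, 10, 8, 10 = 68 seats, so the divisor must be adjusted.
With modified divisor 208: modified quotas Red 9.212, Blue 10.529, Green 11.726, Gold 8.976, Silver 10.428, Violet 8.332, Amber 10.279.
Rounding to the nearest integer: Red 9, Blue 11, Green 12, Gold 9, Silver 10, Violet 8, Amber 10 (total 69).
Gold receives 9.

9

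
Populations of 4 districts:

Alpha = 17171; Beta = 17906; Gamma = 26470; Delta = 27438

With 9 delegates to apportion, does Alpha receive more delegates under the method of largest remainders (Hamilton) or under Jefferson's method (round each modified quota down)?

Hamilton: Alpha 2, Beta 2, Gamma 2, Delta 3.
Jefferson: Alpha 1, Beta 2, Gamma 3, Delta 3.
Alpha gets 2 under Hamilton and 1 under Jefferson.

Hamilton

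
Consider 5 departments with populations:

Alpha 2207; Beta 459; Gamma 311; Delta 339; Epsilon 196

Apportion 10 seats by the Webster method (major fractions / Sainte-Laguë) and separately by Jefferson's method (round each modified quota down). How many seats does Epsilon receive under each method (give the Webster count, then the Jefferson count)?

Webster: Alpha 6, Beta 1, Gamma 1, Delta 1, Epsilon 1.
Jefferson: Alpha 7, Beta 1, Gamma 1, Delta 1, Epsilon 0.
Epsilon gets 1 under Webster and 0 under Jefferson.

1 and 0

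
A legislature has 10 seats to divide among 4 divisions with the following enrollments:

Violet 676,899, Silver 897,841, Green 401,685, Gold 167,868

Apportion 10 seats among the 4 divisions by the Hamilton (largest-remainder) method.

Violet 3; Silver 4; Green 2; Gold 1

Standard divisor: 2144293 ÷ 10 ≈ 214429.3.
Standard quotas: Violet 3.1567, Silver 4.1871, Green 1.8733, Gold 0.7829.
Lower quotas: Violet 3, Silver 4, Green 1, Gold 0 (sum 8, leaving 2 seats).
Remainders in descending order: Green 0.8733, Gold 0.7829, Silver 0.1871, Violet 0.1567.
The surplus seats go to Green, Gold.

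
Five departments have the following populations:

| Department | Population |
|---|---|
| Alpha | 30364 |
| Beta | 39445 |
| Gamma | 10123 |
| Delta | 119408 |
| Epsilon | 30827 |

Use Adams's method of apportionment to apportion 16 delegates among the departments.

Standard divisor 230167/16 ≈ 14385.438; standard quotas: Alpha 2.111, Beta 2.742, Gamma 0.704, Delta 8.301, Epsilon 2.143.
Rounding up gives 3, 3, 1, 9, 3 = 19 seats, so the divisor must be adjusted.
With modified divisor 16200: modified quotas Alpha 1.874, Beta 2.435, Gamma 0.625, Delta 7.371, Epsilon 1.903.
Rounding up: Alpha 2, Beta 3, Gamma 1, Delta 8, Epsilon 2 (total 16).

Alpha: 2; Beta: 3; Gamma: 1; Delta: 8; Epsilon: 2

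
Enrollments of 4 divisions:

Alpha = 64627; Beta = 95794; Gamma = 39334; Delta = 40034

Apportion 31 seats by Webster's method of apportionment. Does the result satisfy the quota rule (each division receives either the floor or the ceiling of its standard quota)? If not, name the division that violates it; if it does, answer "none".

Standard quotas: Alpha 8.355, Beta 12.384, Gamma 5.085, Delta 5.176.
Webster allocation: Alpha 8, Beta 13, Gamma 5, Delta 5.
Every allocation lies between the lower and upper quota.

none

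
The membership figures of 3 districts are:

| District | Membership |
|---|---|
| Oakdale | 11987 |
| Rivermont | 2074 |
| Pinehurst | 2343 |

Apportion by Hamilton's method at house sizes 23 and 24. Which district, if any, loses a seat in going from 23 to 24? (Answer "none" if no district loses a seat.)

At 23 seats: Oakdale 17, Rivermont 3, Pinehurst 3.
At 24 seats: Oakdale 18, Rivermont 3, Pinehurst 3.
No district's allocation decreased.

none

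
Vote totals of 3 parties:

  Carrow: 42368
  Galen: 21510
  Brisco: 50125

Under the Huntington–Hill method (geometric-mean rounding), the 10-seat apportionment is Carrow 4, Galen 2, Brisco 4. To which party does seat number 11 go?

Priority for the next seat is population ÷ (√(s·(s+1))).
Priorities: Carrow 9473.773, Galen 8781.421, Brisco 11208.291.
Highest priority: Brisco.

Brisco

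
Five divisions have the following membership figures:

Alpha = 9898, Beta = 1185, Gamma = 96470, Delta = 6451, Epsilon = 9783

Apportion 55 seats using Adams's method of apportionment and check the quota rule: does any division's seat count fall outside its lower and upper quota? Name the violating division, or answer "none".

Gamma

Standard quotas: Alpha 4.398, Beta 0.527, Gamma 42.863, Delta 2.866, Epsilon 4.347.
Adams allocation: Alpha 5, Beta 1, Gamma 41, Delta 3, Epsilon 5.
Gamma has quota 42.863 (lower 42, upper 43) but receives 41 — outside the quota interval.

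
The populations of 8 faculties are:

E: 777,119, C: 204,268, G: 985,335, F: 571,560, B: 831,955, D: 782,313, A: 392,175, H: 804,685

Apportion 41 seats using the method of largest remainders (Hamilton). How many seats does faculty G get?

Total 5349410; standard divisor 5349410/41 ≈ 130473.415.
Standard quotas: E 5.9561, C 1.5656, G 7.5520, F 4.3807, B 6.3764, D 5.9960, A 3.0058, H 6.1674.
Lower quotas: E 5, C 1, G 7, F 4, B 6, D 5, A 3, H 6 (sum 37, leaving 4 seats).
Remainders in descending order: D 0.9960, E 0.9561, C 0.5656, G 0.5520, F 0.3807, B 0.3764, H 0.1674, A 0.0058.
The surplus seats go to D, E, C, G.
G receives 8.

8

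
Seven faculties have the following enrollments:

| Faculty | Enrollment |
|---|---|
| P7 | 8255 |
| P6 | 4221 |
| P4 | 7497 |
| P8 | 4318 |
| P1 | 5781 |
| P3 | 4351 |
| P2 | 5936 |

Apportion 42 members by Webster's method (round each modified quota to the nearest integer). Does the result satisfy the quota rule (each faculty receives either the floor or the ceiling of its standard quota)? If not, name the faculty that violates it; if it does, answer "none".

Standard quotas: P7 8.591, P6 4.393, P4 7.802, P8 4.494, P1 6.016, P3 4.528, P2 6.177.
Webster allocation: P7 9, P6 4, P4 8, P8 4, P1 6, P3 5, P2 6.
Every allocation lies between the lower and upper quota.

none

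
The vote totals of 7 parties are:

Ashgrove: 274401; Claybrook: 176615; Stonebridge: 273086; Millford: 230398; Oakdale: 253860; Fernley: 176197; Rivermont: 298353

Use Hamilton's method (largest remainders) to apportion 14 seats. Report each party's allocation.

Ashgrove: 2, Claybrook: 2, Stonebridge: 2, Millford: 2, Oakdale: 2, Fernley: 1, Rivermont: 3

The standard divisor is 1682910/14 ≈ 120207.857.
Standard quotas: Ashgrove 2.2827, Claybrook 1.4692, Stonebridge 2.2718, Millford 1.9167, Oakdale 2.1118, Fernley 1.4658, Rivermont 2.4820.
Lower quotas: Ashgrove 2, Claybrook 1, Stonebridge 2, Millford 1, Oakdale 2, Fernley 1, Rivermont 2 (sum 11, leaving 3 seats).
Remainders in descending order: Millford 0.9167, Rivermont 0.4820, Claybrook 0.4692, Fernley 0.4658, Ashgrove 0.2827, Stonebridge 0.2718, Oakdale 0.1118.
Largest remainders: Millford, Rivermont, Claybrook receive the extra seats.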